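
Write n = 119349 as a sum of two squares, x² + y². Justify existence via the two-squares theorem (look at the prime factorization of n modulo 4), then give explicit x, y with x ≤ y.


Step 1: Factor n = 119349 = 3^2 · 89 · 149.
Step 2: Check the mod-4 condition on each prime factor: 3 ≡ 3 (mod 4), exponent 2 (must be even); 89 ≡ 1 (mod 4), exponent 1; 149 ≡ 1 (mod 4), exponent 1.
All primes ≡ 3 (mod 4) appear to even exponent (or don't appear), so by the two-squares theorem n IS expressible as a sum of two squares.
Step 3: Build a representation. Group n = k² · m with k = 3 and m = 89 · 149 = 13261 (a product of primes ≡ 1 (mod 4)); a representation of m scales to one of n via (k·x)² + (k·y)² = k²(x² + y²). Each prime p ≡ 1 (mod 4) is itself a sum of two squares; find a² by testing p − a² for a perfect square:
  89: 89 − 1² = 88, 89 − 2² = 85, 89 − 3² = 80, 89 − 4² = 73, 89 − 5² = 64 = 8² ⇒ 89 = 5² + 8².
  149: 149 − 1² = 148, 149 − 2² = 145, 149 − 3² = 140, 149 − 4² = 133, 149 − 5² = 124, 149 − 6² = 113, 149 − 7² = 100 = 10² ⇒ 149 = 7² + 10².
  Combine using the Brahmagupta–Fibonacci identity (a² + b²)(c² + d²) = (ac − bd)² + (ad + bc)² = (ac + bd)² + (ad − bc)²:
  89 · 149 = 13261: from (5² + 8²)(7² + 10²), take (5·7 − 8·10, 5·10 + 8·7) = (35 − 80, 50 + 56) = (-45, 106); dropping signs (only squares matter) gives (45, 106); check 45² + 106² = 2025 + 11236 = 13261 ✓.
  Scale by k = 3: (3·45, 3·106) = (135, 318).
Step 4: Order so x ≤ y and verify: 135² + 318² = 18225 + 101124 = 119349 = n. ✓

n = 119349 = 135² + 318² (one valid representation with x ≤ y).


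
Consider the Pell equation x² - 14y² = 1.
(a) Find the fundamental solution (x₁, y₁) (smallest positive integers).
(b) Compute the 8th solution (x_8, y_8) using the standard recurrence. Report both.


Step 1: Find the fundamental solution (x₁, y₁) of x² - 14y² = 1.
  Expand √14 as a continued fraction. a₀ = ⌊√14⌋ = 3; iterate m_{k+1} = d_k·a_k − m_k, d_{k+1} = (14 − m_{k+1}²)/d_k, a_{k+1} = ⌊(a₀ + m_{k+1})/d_{k+1}⌋ (starting m₀ = 0, d₀ = 1), with convergents p_k = a_k·p_{k-1} + p_{k-2}, q_k = a_k·q_{k-1} + q_{k-2} (p₋₁ = 1, q₋₁ = 0):
  k = 0: a₀ = 3; p₀/q₀ = 3/1; p₀² − 14·q₀² = 9 − 14 = -5.
  k = 1: m = 3, d = 5, a = ⌊(3 + 3)/5⌋ = 1; p/q = (1·3 + 1)/(1·1 + 0) = 4/1; p² − 14·q² = 16 − 14 = 2.
  k = 2: m = 2, d = 2, a = ⌊(3 + 2)/2⌋ = 2; p/q = (2·4 + 3)/(2·1 + 1) = 11/3; p² − 14·q² = 121 − 126 = -5.
  k = 3: m = 2, d = 5, a = ⌊(3 + 2)/5⌋ = 1; p/q = (1·11 + 4)/(1·3 + 1) = 15/4; p² − 14·q² = 225 − 224 = 1.
  The first convergent with p² − 14·q² = 1 gives the fundamental solution (x₁, y₁) = (15, 4).
Step 2: Apply the recurrence (x_{n+1}, y_{n+1}) = (x₁x_n + 14y₁y_n, x₁y_n + y₁x_n) repeatedly.
  From (x_1, y_1) = (15, 4): x_2 = 15·15 + 14·4·4 = 449; y_2 = 15·4 + 4·15 = 120.
  From (x_2, y_2) = (449, 120): x_3 = 15·449 + 14·4·120 = 13455; y_3 = 15·120 + 4·449 = 3596.
  From (x_3, y_3) = (13455, 3596): x_4 = 15·13455 + 14·4·3596 = 403201; y_4 = 15·3596 + 4·13455 = 107760.
  From (x_4, y_4) = (403201, 107760): x_5 = 15·403201 + 14·4·107760 = 12082575; y_5 = 15·107760 + 4·403201 = 3229204.
  From (x_5, y_5) = (12082575, 3229204): x_6 = 15·12082575 + 14·4·3229204 = 362074049; y_6 = 15·3229204 + 4·12082575 = 96768360.
  From (x_6, y_6) = (362074049, 96768360): x_7 = 15·362074049 + 14·4·96768360 = 10850138895; y_7 = 15·96768360 + 4·362074049 = 2899821596.
  From (x_7, y_7) = (10850138895, 2899821596): x_8 = 15·10850138895 + 14·4·2899821596 = 325142092801; y_8 = 15·2899821596 + 4·10850138895 = 86897879520.
Step 3: Verify x_8² - 14·y_8² = 105717380511014096025601 - 105717380511014096025600 = 1 (should be 1). ✓

(x_1, y_1) = (15, 4); (x_8, y_8) = (325142092801, 86897879520).


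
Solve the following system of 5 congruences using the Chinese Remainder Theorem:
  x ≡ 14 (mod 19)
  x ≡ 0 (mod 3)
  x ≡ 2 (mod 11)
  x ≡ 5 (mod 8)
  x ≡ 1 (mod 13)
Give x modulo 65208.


Product of moduli M = 19 · 3 · 11 · 8 · 13 = 65208.
Merge one congruence at a time:
  Start: x ≡ 14 (mod 19).
  Combine with x ≡ 0 (mod 3); new modulus lcm = 57.
    Write x = 14 + 19·t and substitute into x ≡ 0 (mod 3): 19·t ≡ 0 − 14 = -14 (mod 3).
    Reduce coefficients mod 3: 1·t ≡ 1 (mod 3).
    So t ≡ 1 (mod 3).
    Then x = 14 + 19·1 = 33, valid modulo lcm(19, 3) = 57: x ≡ 33 (mod 57).
  Combine with x ≡ 2 (mod 11); new modulus lcm = 627.
    Write x = 33 + 57·t and substitute into x ≡ 2 (mod 11): 57·t ≡ 2 − 33 = -31 (mod 11).
    Reduce coefficients mod 11: 2·t ≡ 2 (mod 11).
    The inverse of 2 mod 11 is 6 (since 2·6 = 12 = 1·11 + 1), so t ≡ 6·2 = 12 ≡ 1 (mod 11).
    Then x = 33 + 57·1 = 90, valid modulo lcm(57, 11) = 627: x ≡ 90 (mod 627).
  Combine with x ≡ 5 (mod 8); new modulus lcm = 5016.
    Write x = 90 + 627·t and substitute into x ≡ 5 (mod 8): 627·t ≡ 5 − 90 = -85 (mod 8).
    Reduce coefficients mod 8: 3·t ≡ 3 (mod 8).
    The inverse of 3 mod 8 is 3 (since 3·3 = 9 = 1·8 + 1), so t ≡ 3·3 = 9 ≡ 1 (mod 8).
    Then x = 90 + 627·1 = 717, valid modulo lcm(627, 8) = 5016: x ≡ 717 (mod 5016).
  Combine with x ≡ 1 (mod 13); new modulus lcm = 65208.
    Write x = 717 + 5016·t and substitute into x ≡ 1 (mod 13): 5016·t ≡ 1 − 717 = -716 (mod 13).
    Reduce coefficients mod 13: 11·t ≡ 12 (mod 13).
    The inverse of 11 mod 13 is 6 (since 11·6 = 66 = 5·13 + 1), so t ≡ 6·12 = 72 ≡ 7 (mod 13).
    Then x = 717 + 5016·7 = 35829, valid modulo lcm(5016, 13) = 65208: x ≡ 35829 (mod 65208).
Verify against each original: 35829 mod 19 = 14, 35829 mod 3 = 0, 35829 mod 11 = 2, 35829 mod 8 = 5, 35829 mod 13 = 1.

x ≡ 35829 (mod 65208).


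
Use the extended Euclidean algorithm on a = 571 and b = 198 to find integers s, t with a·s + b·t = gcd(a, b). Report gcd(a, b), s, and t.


Euclidean algorithm on (571, 198) — divide until remainder is 0:
  571 = 2 · 198 + 175
  198 = 1 · 175 + 23
  175 = 7 · 23 + 14
  23 = 1 · 14 + 9
  14 = 1 · 9 + 5
  9 = 1 · 5 + 4
  5 = 1 · 4 + 1
  4 = 4 · 1 + 0
gcd(571, 198) = 1.
Track Bezout coefficients alongside the remainders: start with r₀ = 571 = a·1 + b·0 (s = 1, t = 0) and r₁ = 198 = a·0 + b·1 (s = 0, t = 1); each new remainder r_{k+1} = r_{k-1} − q_k·r_k inherits s_{k+1} = s_{k-1} − q_k·s_k, t_{k+1} = t_{k-1} − q_k·t_k, so r_k = a·s_k + b·t_k at every step:
  q = 2: r = 175, s = 1 − 2·0 = 1, t = 0 − 2·1 = -2  (check: 571·1 + 198·(-2) = 175)
  q = 1: r = 23, s = 0 − 1·1 = -1, t = 1 − 1·(-2) = 3  (check: 571·(-1) + 198·3 = 23)
  q = 7: r = 14, s = 1 − 7·(-1) = 8, t = -2 − 7·3 = -23  (check: 571·8 + 198·(-23) = 14)
  q = 1: r = 9, s = -1 − 1·8 = -9, t = 3 − 1·(-23) = 26  (check: 571·(-9) + 198·26 = 9)
  q = 1: r = 5, s = 8 − 1·(-9) = 17, t = -23 − 1·26 = -49  (check: 571·17 + 198·(-49) = 5)
  q = 1: r = 4, s = -9 − 1·17 = -26, t = 26 − 1·(-49) = 75  (check: 571·(-26) + 198·75 = 4)
  q = 1: r = 1, s = 17 − 1·(-26) = 43, t = -49 − 1·75 = -124  (check: 571·43 + 198·(-124) = 1)
The row with r = 1 (the gcd) gives the Bezout coefficients s = 43, t = -124.
Result: 571 · (43) + 198 · (-124) = 1.

gcd(571, 198) = 1; s = 43, t = -124 (check: 571·43 + 198·(-124) = 1).


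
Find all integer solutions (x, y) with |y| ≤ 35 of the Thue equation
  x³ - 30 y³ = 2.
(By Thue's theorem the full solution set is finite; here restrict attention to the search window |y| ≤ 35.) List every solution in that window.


The equation is x³ - 30y³ = 2. For fixed y, x³ = 30·y³ + 2, so a solution requires the RHS to be a perfect cube.
Strategy: iterate y from -35 to 35, compute RHS = 30·y³ + 2, and check whether it is a (positive or negative) perfect cube.
Check small values of y:
  y = 0: RHS = 2 is not a perfect cube.
  y = 1: RHS = 32 is not a perfect cube.
  y = -1: RHS = -28 is not a perfect cube.
  y = 2: RHS = 242 is not a perfect cube.
  y = -2: RHS = -238 is not a perfect cube.
  y = 3: RHS = 812 is not a perfect cube.
  y = -3: RHS = -808 is not a perfect cube.
Continuing the search up to |y| = 35 finds no solutions either.
No (x, y) in the scanned range satisfies the equation.

No integer solutions with |y| ≤ 35.


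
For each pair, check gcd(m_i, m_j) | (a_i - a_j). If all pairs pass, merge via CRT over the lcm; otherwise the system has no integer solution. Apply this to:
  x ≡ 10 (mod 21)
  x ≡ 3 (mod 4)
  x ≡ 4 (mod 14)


Moduli 21, 4, 14 are not pairwise coprime, so CRT works modulo lcm(m_i) when all pairwise compatibility conditions hold.
Pairwise compatibility: gcd(m_i, m_j) must divide a_i - a_j for every pair.
Merge one congruence at a time:
  Start: x ≡ 10 (mod 21).
  Combine with x ≡ 3 (mod 4): gcd(21, 4) = 1; 3 - 10 = -7, which IS divisible by 1, so compatible.
    Write x = 10 + 21·t and substitute into x ≡ 3 (mod 4): 21·t ≡ 3 − 10 = -7 (mod 4).
    Reduce coefficients mod 4: 1·t ≡ 1 (mod 4).
    So t ≡ 1 (mod 4).
    Then x = 10 + 21·1 = 31, valid modulo lcm(21, 4) = 84: x ≡ 31 (mod 84).
  Combine with x ≡ 4 (mod 14): gcd(84, 14) = 14, and 4 - 31 = -27 is NOT divisible by 14.
    ⇒ system is inconsistent (no integer solution).

No solution (the system is inconsistent).


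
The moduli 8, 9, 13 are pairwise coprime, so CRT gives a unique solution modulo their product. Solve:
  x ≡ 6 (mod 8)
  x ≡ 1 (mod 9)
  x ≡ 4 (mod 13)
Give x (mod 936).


Moduli 8, 9, 13 are pairwise coprime; by CRT there is a unique solution modulo M = 8 · 9 · 13 = 936.
Solve pairwise, accumulating the modulus:
  Start with x ≡ 6 (mod 8).
  Combine with x ≡ 1 (mod 9): since gcd(8, 9) = 1, we get a unique residue mod 72.
    Write x = 6 + 8·t and substitute into x ≡ 1 (mod 9): 8·t ≡ 1 − 6 = -5 (mod 9).
    Reduce coefficients mod 9: 8·t ≡ 4 (mod 9).
    The inverse of 8 mod 9 is 8 (since 8·8 = 64 = 7·9 + 1), so t ≡ 8·4 = 32 ≡ 5 (mod 9).
    Then x = 6 + 8·5 = 46, valid modulo lcm(8, 9) = 72: x ≡ 46 (mod 72).
  Combine with x ≡ 4 (mod 13): since gcd(72, 13) = 1, we get a unique residue mod 936.
    Write x = 46 + 72·t and substitute into x ≡ 4 (mod 13): 72·t ≡ 4 − 46 = -42 (mod 13).
    Reduce coefficients mod 13: 7·t ≡ 10 (mod 13).
    The inverse of 7 mod 13 is 2 (since 7·2 = 14 = 1·13 + 1), so t ≡ 2·10 = 20 ≡ 7 (mod 13).
    Then x = 46 + 72·7 = 550, valid modulo lcm(72, 13) = 936: x ≡ 550 (mod 936).
Verify: 550 mod 8 = 6 ✓, 550 mod 9 = 1 ✓, 550 mod 13 = 4 ✓.

x ≡ 550 (mod 936).


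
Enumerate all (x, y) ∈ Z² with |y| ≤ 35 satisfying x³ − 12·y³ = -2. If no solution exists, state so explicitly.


The equation is x³ - 12y³ = -2. For fixed y, x³ = 12·y³ − 2, so a solution requires the RHS to be a perfect cube.
Strategy: iterate y from -35 to 35, compute RHS = 12·y³ − 2, and check whether it is a (positive or negative) perfect cube.
Check small values of y:
  y = 0: RHS = -2 is not a perfect cube.
  y = 1: RHS = 10 is not a perfect cube.
  y = -1: RHS = -14 is not a perfect cube.
  y = 2: RHS = 94 is not a perfect cube.
  y = -2: RHS = -98 is not a perfect cube.
  y = 3: RHS = 322 is not a perfect cube.
  y = -3: RHS = -326 is not a perfect cube.
Continuing the search up to |y| = 35 finds no solutions either.
No (x, y) in the scanned range satisfies the equation.

No integer solutions with |y| ≤ 35.


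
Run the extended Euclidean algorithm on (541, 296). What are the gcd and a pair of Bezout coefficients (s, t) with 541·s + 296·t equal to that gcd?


Euclidean algorithm on (541, 296) — divide until remainder is 0:
  541 = 1 · 296 + 245
  296 = 1 · 245 + 51
  245 = 4 · 51 + 41
  51 = 1 · 41 + 10
  41 = 4 · 10 + 1
  10 = 10 · 1 + 0
gcd(541, 296) = 1.
Track Bezout coefficients alongside the remainders: start with r₀ = 541 = a·1 + b·0 (s = 1, t = 0) and r₁ = 296 = a·0 + b·1 (s = 0, t = 1); each new remainder r_{k+1} = r_{k-1} − q_k·r_k inherits s_{k+1} = s_{k-1} − q_k·s_k, t_{k+1} = t_{k-1} − q_k·t_k, so r_k = a·s_k + b·t_k at every step:
  q = 1: r = 245, s = 1 − 1·0 = 1, t = 0 − 1·1 = -1  (check: 541·1 + 296·(-1) = 245)
  q = 1: r = 51, s = 0 − 1·1 = -1, t = 1 − 1·(-1) = 2  (check: 541·(-1) + 296·2 = 51)
  q = 4: r = 41, s = 1 − 4·(-1) = 5, t = -1 − 4·2 = -9  (check: 541·5 + 296·(-9) = 41)
  q = 1: r = 10, s = -1 − 1·5 = -6, t = 2 − 1·(-9) = 11  (check: 541·(-6) + 296·11 = 10)
  q = 4: r = 1, s = 5 − 4·(-6) = 29, t = -9 − 4·11 = -53  (check: 541·29 + 296·(-53) = 1)
The row with r = 1 (the gcd) gives the Bezout coefficients s = 29, t = -53.
Result: 541 · (29) + 296 · (-53) = 1.

gcd(541, 296) = 1; s = 29, t = -53 (check: 541·29 + 296·(-53) = 1).


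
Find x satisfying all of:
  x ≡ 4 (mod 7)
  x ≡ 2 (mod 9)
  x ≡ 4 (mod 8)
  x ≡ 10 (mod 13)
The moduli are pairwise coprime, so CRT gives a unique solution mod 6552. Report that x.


Product of moduli M = 7 · 9 · 8 · 13 = 6552.
Merge one congruence at a time:
  Start: x ≡ 4 (mod 7).
  Combine with x ≡ 2 (mod 9); new modulus lcm = 63.
    Write x = 4 + 7·t and substitute into x ≡ 2 (mod 9): 7·t ≡ 2 − 4 = -2 (mod 9).
    Reduce coefficients mod 9: 7·t ≡ 7 (mod 9).
    The inverse of 7 mod 9 is 4 (since 7·4 = 28 = 3·9 + 1), so t ≡ 4·7 = 28 ≡ 1 (mod 9).
    Then x = 4 + 7·1 = 11, valid modulo lcm(7, 9) = 63: x ≡ 11 (mod 63).
  Combine with x ≡ 4 (mod 8); new modulus lcm = 504.
    Write x = 11 + 63·t and substitute into x ≡ 4 (mod 8): 63·t ≡ 4 − 11 = -7 (mod 8).
    Reduce coefficients mod 8: 7·t ≡ 1 (mod 8).
    The inverse of 7 mod 8 is 7 (since 7·7 = 49 = 6·8 + 1), so t ≡ 7·1 = 7 ≡ 7 (mod 8).
    Then x = 11 + 63·7 = 452, valid modulo lcm(63, 8) = 504: x ≡ 452 (mod 504).
  Combine with x ≡ 10 (mod 13); new modulus lcm = 6552.
    Write x = 452 + 504·t and substitute into x ≡ 10 (mod 13): 504·t ≡ 10 − 452 = -442 (mod 13).
    Reduce coefficients mod 13: 10·t ≡ 0 (mod 13).
    The inverse of 10 mod 13 is 4 (since 10·4 = 40 = 3·13 + 1), so t ≡ 4·0 = 0 ≡ 0 (mod 13).
    Then x = 452 + 504·0 = 452, valid modulo lcm(504, 13) = 6552: x ≡ 452 (mod 6552).
Verify against each original: 452 mod 7 = 4, 452 mod 9 = 2, 452 mod 8 = 4, 452 mod 13 = 10.

x ≡ 452 (mod 6552).


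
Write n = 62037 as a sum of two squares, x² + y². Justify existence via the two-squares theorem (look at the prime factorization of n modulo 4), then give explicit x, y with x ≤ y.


Step 1: Factor n = 62037 = 3^2 · 61 · 113.
Step 2: Check the mod-4 condition on each prime factor: 3 ≡ 3 (mod 4), exponent 2 (must be even); 61 ≡ 1 (mod 4), exponent 1; 113 ≡ 1 (mod 4), exponent 1.
All primes ≡ 3 (mod 4) appear to even exponent (or don't appear), so by the two-squares theorem n IS expressible as a sum of two squares.
Step 3: Build a representation. Group n = k² · m with k = 3 and m = 61 · 113 = 6893 (a product of primes ≡ 1 (mod 4)); a representation of m scales to one of n via (k·x)² + (k·y)² = k²(x² + y²). Each prime p ≡ 1 (mod 4) is itself a sum of two squares; find a² by testing p − a² for a perfect square:
  61: 61 − 1² = 60, 61 − 2² = 57, 61 − 3² = 52, 61 − 4² = 45, 61 − 5² = 36 = 6² ⇒ 61 = 5² + 6².
  113: 113 − 1² = 112, 113 − 2² = 109, 113 − 3² = 104, 113 − 4² = 97, 113 − 5² = 88, 113 − 6² = 77, 113 − 7² = 64 = 8² ⇒ 113 = 7² + 8².
  Combine using the Brahmagupta–Fibonacci identity (a² + b²)(c² + d²) = (ac − bd)² + (ad + bc)² = (ac + bd)² + (ad − bc)²:
  61 · 113 = 6893: from (5² + 6²)(7² + 8²), take (5·7 − 6·8, 5·8 + 6·7) = (35 − 48, 40 + 42) = (-13, 82); dropping signs (only squares matter) gives (13, 82); check 13² + 82² = 169 + 6724 = 6893 ✓.
  Scale by k = 3: (3·13, 3·82) = (39, 246).
Step 4: Order so x ≤ y and verify: 39² + 246² = 1521 + 60516 = 62037 = n. ✓

n = 62037 = 39² + 246² (one valid representation with x ≤ y).


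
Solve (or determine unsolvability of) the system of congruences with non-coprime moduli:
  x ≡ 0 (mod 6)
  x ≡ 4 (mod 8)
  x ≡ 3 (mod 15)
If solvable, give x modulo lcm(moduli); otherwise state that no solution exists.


Moduli 6, 8, 15 are not pairwise coprime, so CRT works modulo lcm(m_i) when all pairwise compatibility conditions hold.
Pairwise compatibility: gcd(m_i, m_j) must divide a_i - a_j for every pair.
Merge one congruence at a time:
  Start: x ≡ 0 (mod 6).
  Combine with x ≡ 4 (mod 8): gcd(6, 8) = 2; 4 - 0 = 4, which IS divisible by 2, so compatible.
    Write x = 0 + 6·t and substitute into x ≡ 4 (mod 8): 6·t ≡ 4 − 0 = 4 (mod 8).
    Divide the congruence (and modulus) by g = 2: 3·t ≡ 2 (mod 4).
    The inverse of 3 mod 4 is 3 (since 3·3 = 9 = 2·4 + 1), so t ≡ 3·2 = 6 ≡ 2 (mod 4).
    Then x = 0 + 6·2 = 12, valid modulo lcm(6, 8) = 24: x ≡ 12 (mod 24).
  Combine with x ≡ 3 (mod 15): gcd(24, 15) = 3; 3 - 12 = -9, which IS divisible by 3, so compatible.
    Write x = 12 + 24·t and substitute into x ≡ 3 (mod 15): 24·t ≡ 3 − 12 = -9 (mod 15).
    Divide the congruence (and modulus) by g = 3: 8·t ≡ -3 (mod 5).
    Reduce coefficients mod 5: 3·t ≡ 2 (mod 5).
    The inverse of 3 mod 5 is 2 (since 3·2 = 6 = 1·5 + 1), so t ≡ 2·2 = 4 ≡ 4 (mod 5).
    Then x = 12 + 24·4 = 108, valid modulo lcm(24, 15) = 120: x ≡ 108 (mod 120).
Verify: 108 mod 6 = 0, 108 mod 8 = 4, 108 mod 15 = 3.

x ≡ 108 (mod 120).


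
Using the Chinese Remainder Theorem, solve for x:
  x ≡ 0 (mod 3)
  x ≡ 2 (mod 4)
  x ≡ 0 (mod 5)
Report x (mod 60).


Moduli 3, 4, 5 are pairwise coprime; by CRT there is a unique solution modulo M = 3 · 4 · 5 = 60.
Solve pairwise, accumulating the modulus:
  Start with x ≡ 0 (mod 3).
  Combine with x ≡ 2 (mod 4): since gcd(3, 4) = 1, we get a unique residue mod 12.
    Write x = 0 + 3·t and substitute into x ≡ 2 (mod 4): 3·t ≡ 2 − 0 = 2 (mod 4).
    The inverse of 3 mod 4 is 3 (since 3·3 = 9 = 2·4 + 1), so t ≡ 3·2 = 6 ≡ 2 (mod 4).
    Then x = 0 + 3·2 = 6, valid modulo lcm(3, 4) = 12: x ≡ 6 (mod 12).
  Combine with x ≡ 0 (mod 5): since gcd(12, 5) = 1, we get a unique residue mod 60.
    Write x = 6 + 12·t and substitute into x ≡ 0 (mod 5): 12·t ≡ 0 − 6 = -6 (mod 5).
    Reduce coefficients mod 5: 2·t ≡ 4 (mod 5).
    The inverse of 2 mod 5 is 3 (since 2·3 = 6 = 1·5 + 1), so t ≡ 3·4 = 12 ≡ 2 (mod 5).
    Then x = 6 + 12·2 = 30, valid modulo lcm(12, 5) = 60: x ≡ 30 (mod 60).
Verify: 30 mod 3 = 0 ✓, 30 mod 4 = 2 ✓, 30 mod 5 = 0 ✓.

x ≡ 30 (mod 60).


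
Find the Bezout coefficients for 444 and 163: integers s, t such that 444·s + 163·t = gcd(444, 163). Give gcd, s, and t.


Euclidean algorithm on (444, 163) — divide until remainder is 0:
  444 = 2 · 163 + 118
  163 = 1 · 118 + 45
  118 = 2 · 45 + 28
  45 = 1 · 28 + 17
  28 = 1 · 17 + 11
  17 = 1 · 11 + 6
  11 = 1 · 6 + 5
  6 = 1 · 5 + 1
  5 = 5 · 1 + 0
gcd(444, 163) = 1.
Track Bezout coefficients alongside the remainders: start with r₀ = 444 = a·1 + b·0 (s = 1, t = 0) and r₁ = 163 = a·0 + b·1 (s = 0, t = 1); each new remainder r_{k+1} = r_{k-1} − q_k·r_k inherits s_{k+1} = s_{k-1} − q_k·s_k, t_{k+1} = t_{k-1} − q_k·t_k, so r_k = a·s_k + b·t_k at every step:
  q = 2: r = 118, s = 1 − 2·0 = 1, t = 0 − 2·1 = -2  (check: 444·1 + 163·(-2) = 118)
  q = 1: r = 45, s = 0 − 1·1 = -1, t = 1 − 1·(-2) = 3  (check: 444·(-1) + 163·3 = 45)
  q = 2: r = 28, s = 1 − 2·(-1) = 3, t = -2 − 2·3 = -8  (check: 444·3 + 163·(-8) = 28)
  q = 1: r = 17, s = -1 − 1·3 = -4, t = 3 − 1·(-8) = 11  (check: 444·(-4) + 163·11 = 17)
  q = 1: r = 11, s = 3 − 1·(-4) = 7, t = -8 − 1·11 = -19  (check: 444·7 + 163·(-19) = 11)
  q = 1: r = 6, s = -4 − 1·7 = -11, t = 11 − 1·(-19) = 30  (check: 444·(-11) + 163·30 = 6)
  q = 1: r = 5, s = 7 − 1·(-11) = 18, t = -19 − 1·30 = -49  (check: 444·18 + 163·(-49) = 5)
  q = 1: r = 1, s = -11 − 1·18 = -29, t = 30 − 1·(-49) = 79  (check: 444·(-29) + 163·79 = 1)
The row with r = 1 (the gcd) gives the Bezout coefficients s = -29, t = 79.
Result: 444 · (-29) + 163 · (79) = 1.

gcd(444, 163) = 1; s = -29, t = 79 (check: 444·(-29) + 163·79 = 1).


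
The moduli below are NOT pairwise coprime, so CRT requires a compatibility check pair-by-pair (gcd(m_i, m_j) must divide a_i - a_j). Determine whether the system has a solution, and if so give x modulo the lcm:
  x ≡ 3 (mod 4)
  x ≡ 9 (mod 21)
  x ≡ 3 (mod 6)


Moduli 4, 21, 6 are not pairwise coprime, so CRT works modulo lcm(m_i) when all pairwise compatibility conditions hold.
Pairwise compatibility: gcd(m_i, m_j) must divide a_i - a_j for every pair.
Merge one congruence at a time:
  Start: x ≡ 3 (mod 4).
  Combine with x ≡ 9 (mod 21): gcd(4, 21) = 1; 9 - 3 = 6, which IS divisible by 1, so compatible.
    Write x = 3 + 4·t and substitute into x ≡ 9 (mod 21): 4·t ≡ 9 − 3 = 6 (mod 21).
    The inverse of 4 mod 21 is 16 (since 4·16 = 64 = 3·21 + 1), so t ≡ 16·6 = 96 ≡ 12 (mod 21).
    Then x = 3 + 4·12 = 51, valid modulo lcm(4, 21) = 84: x ≡ 51 (mod 84).
  Combine with x ≡ 3 (mod 6): gcd(84, 6) = 6; 3 - 51 = -48, which IS divisible by 6, so compatible.
    Write x = 51 + 84·t and substitute into x ≡ 3 (mod 6): 84·t ≡ 3 − 51 = -48 (mod 6).
    Divide the congruence (and modulus) by g = 6: 14·t ≡ -8 (mod 1).
    Modulo 1 every t works; take t = 0.
    Then x = 51 + 84·0 = 51, valid modulo lcm(84, 6) = 84: x ≡ 51 (mod 84).
Verify: 51 mod 4 = 3, 51 mod 21 = 9, 51 mod 6 = 3.

x ≡ 51 (mod 84).


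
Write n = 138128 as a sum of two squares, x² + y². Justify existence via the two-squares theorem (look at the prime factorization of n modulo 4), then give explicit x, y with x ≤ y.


Step 1: Factor n = 138128 = 2^4 · 89 · 97.
Step 2: Check the mod-4 condition on each prime factor: 2 = 2 (special); 89 ≡ 1 (mod 4), exponent 1; 97 ≡ 1 (mod 4), exponent 1.
All primes ≡ 3 (mod 4) appear to even exponent (or don't appear), so by the two-squares theorem n IS expressible as a sum of two squares.
Step 3: Build a representation. Group n = k² · m with k = 4 and m = 89 · 97 = 8633 (a product of primes ≡ 1 (mod 4)); a representation of m scales to one of n via (k·x)² + (k·y)² = k²(x² + y²). Each prime p ≡ 1 (mod 4) is itself a sum of two squares; find a² by testing p − a² for a perfect square:
  89: 89 − 1² = 88, 89 − 2² = 85, 89 − 3² = 80, 89 − 4² = 73, 89 − 5² = 64 = 8² ⇒ 89 = 5² + 8².
  97: 97 − 1² = 96, 97 − 2² = 93, 97 − 3² = 88, 97 − 4² = 81 = 9² ⇒ 97 = 4² + 9².
  Combine using the Brahmagupta–Fibonacci identity (a² + b²)(c² + d²) = (ac − bd)² + (ad + bc)² = (ac + bd)² + (ad − bc)²:
  89 · 97 = 8633: from (5² + 8²)(4² + 9²), take (5·4 − 8·9, 5·9 + 8·4) = (20 − 72, 45 + 32) = (-52, 77); dropping signs (only squares matter) gives (52, 77); check 52² + 77² = 2704 + 5929 = 8633 ✓.
  Scale by k = 4: (4·52, 4·77) = (208, 308).
Step 4: Order so x ≤ y and verify: 208² + 308² = 43264 + 94864 = 138128 = n. ✓

n = 138128 = 208² + 308² (one valid representation with x ≤ y).


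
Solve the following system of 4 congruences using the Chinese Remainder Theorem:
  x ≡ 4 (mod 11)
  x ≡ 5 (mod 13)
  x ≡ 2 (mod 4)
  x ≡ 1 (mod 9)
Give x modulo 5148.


Product of moduli M = 11 · 13 · 4 · 9 = 5148.
Merge one congruence at a time:
  Start: x ≡ 4 (mod 11).
  Combine with x ≡ 5 (mod 13); new modulus lcm = 143.
    Write x = 4 + 11·t and substitute into x ≡ 5 (mod 13): 11·t ≡ 5 − 4 = 1 (mod 13).
    The inverse of 11 mod 13 is 6 (since 11·6 = 66 = 5·13 + 1), so t ≡ 6·1 = 6 ≡ 6 (mod 13).
    Then x = 4 + 11·6 = 70, valid modulo lcm(11, 13) = 143: x ≡ 70 (mod 143).
  Combine with x ≡ 2 (mod 4); new modulus lcm = 572.
    Write x = 70 + 143·t and substitute into x ≡ 2 (mod 4): 143·t ≡ 2 − 70 = -68 (mod 4).
    Reduce coefficients mod 4: 3·t ≡ 0 (mod 4).
    The inverse of 3 mod 4 is 3 (since 3·3 = 9 = 2·4 + 1), so t ≡ 3·0 = 0 ≡ 0 (mod 4).
    Then x = 70 + 143·0 = 70, valid modulo lcm(143, 4) = 572: x ≡ 70 (mod 572).
  Combine with x ≡ 1 (mod 9); new modulus lcm = 5148.
    Write x = 70 + 572·t and substitute into x ≡ 1 (mod 9): 572·t ≡ 1 − 70 = -69 (mod 9).
    Reduce coefficients mod 9: 5·t ≡ 3 (mod 9).
    The inverse of 5 mod 9 is 2 (since 5·2 = 10 = 1·9 + 1), so t ≡ 2·3 = 6 ≡ 6 (mod 9).
    Then x = 70 + 572·6 = 3502, valid modulo lcm(572, 9) = 5148: x ≡ 3502 (mod 5148).
Verify against each original: 3502 mod 11 = 4, 3502 mod 13 = 5, 3502 mod 4 = 2, 3502 mod 9 = 1.

x ≡ 3502 (mod 5148).


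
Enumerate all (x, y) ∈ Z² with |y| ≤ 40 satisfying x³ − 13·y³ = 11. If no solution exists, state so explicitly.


The equation is x³ - 13y³ = 11. For fixed y, x³ = 13·y³ + 11, so a solution requires the RHS to be a perfect cube.
Strategy: iterate y from -40 to 40, compute RHS = 13·y³ + 11, and check whether it is a (positive or negative) perfect cube.
Check small values of y:
  y = 0: RHS = 11 is not a perfect cube.
  y = 1: RHS = 24 is not a perfect cube.
  y = -1: RHS = -2 is not a perfect cube.
  y = 2: RHS = 115 is not a perfect cube.
  y = -2: RHS = -93 is not a perfect cube.
  y = 3: RHS = 362 is not a perfect cube.
  y = -3: RHS = -340 is not a perfect cube.
Continuing the search up to |y| = 40 finds no solutions either.
No (x, y) in the scanned range satisfies the equation.

No integer solutions with |y| ≤ 40.


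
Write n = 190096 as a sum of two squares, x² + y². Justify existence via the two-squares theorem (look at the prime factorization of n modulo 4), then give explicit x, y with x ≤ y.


Step 1: Factor n = 190096 = 2^4 · 109^2.
Step 2: Check the mod-4 condition on each prime factor: 2 = 2 (special); 109 ≡ 1 (mod 4), exponent 2.
All primes ≡ 3 (mod 4) appear to even exponent (or don't appear), so by the two-squares theorem n IS expressible as a sum of two squares.
Step 3: Build a representation. Group n = k² · m with k = 4 and m = 109 · 109 = 11881 (a product of primes ≡ 1 (mod 4)); a representation of m scales to one of n via (k·x)² + (k·y)² = k²(x² + y²). Each prime p ≡ 1 (mod 4) is itself a sum of two squares; find a² by testing p − a² for a perfect square:
  109: 109 − 1² = 108, 109 − 2² = 105, 109 − 3² = 100 = 10² ⇒ 109 = 3² + 10².
  Combine using the Brahmagupta–Fibonacci identity (a² + b²)(c² + d²) = (ac − bd)² + (ad + bc)² = (ac + bd)² + (ad − bc)²:
  109 · 109 = 11881: from (3² + 10²)(3² + 10²), take (3·3 − 10·10, 3·10 + 10·3) = (9 − 100, 30 + 30) = (-91, 60); dropping signs (only squares matter) gives (91, 60); check 91² + 60² = 8281 + 3600 = 11881 ✓.
  Scale by k = 4: (4·91, 4·60) = (364, 240).
Step 4: Order so x ≤ y and verify: 240² + 364² = 57600 + 132496 = 190096 = n. ✓

n = 190096 = 240² + 364² (one valid representation with x ≤ y).


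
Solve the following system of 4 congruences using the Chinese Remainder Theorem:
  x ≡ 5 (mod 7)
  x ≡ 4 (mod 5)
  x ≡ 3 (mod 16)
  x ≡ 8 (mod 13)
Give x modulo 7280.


Product of moduli M = 7 · 5 · 16 · 13 = 7280.
Merge one congruence at a time:
  Start: x ≡ 5 (mod 7).
  Combine with x ≡ 4 (mod 5); new modulus lcm = 35.
    Write x = 5 + 7·t and substitute into x ≡ 4 (mod 5): 7·t ≡ 4 − 5 = -1 (mod 5).
    Reduce coefficients mod 5: 2·t ≡ 4 (mod 5).
    The inverse of 2 mod 5 is 3 (since 2·3 = 6 = 1·5 + 1), so t ≡ 3·4 = 12 ≡ 2 (mod 5).
    Then x = 5 + 7·2 = 19, valid modulo lcm(7, 5) = 35: x ≡ 19 (mod 35).
  Combine with x ≡ 3 (mod 16); new modulus lcm = 560.
    Write x = 19 + 35·t and substitute into x ≡ 3 (mod 16): 35·t ≡ 3 − 19 = -16 (mod 16).
    Reduce coefficients mod 16: 3·t ≡ 0 (mod 16).
    The inverse of 3 mod 16 is 11 (since 3·11 = 33 = 2·16 + 1), so t ≡ 11·0 = 0 ≡ 0 (mod 16).
    Then x = 19 + 35·0 = 19, valid modulo lcm(35, 16) = 560: x ≡ 19 (mod 560).
  Combine with x ≡ 8 (mod 13); new modulus lcm = 7280.
    Write x = 19 + 560·t and substitute into x ≡ 8 (mod 13): 560·t ≡ 8 − 19 = -11 (mod 13).
    Reduce coefficients mod 13: 1·t ≡ 2 (mod 13).
    So t ≡ 2 (mod 13).
    Then x = 19 + 560·2 = 1139, valid modulo lcm(560, 13) = 7280: x ≡ 1139 (mod 7280).
Verify against each original: 1139 mod 7 = 5, 1139 mod 5 = 4, 1139 mod 16 = 3, 1139 mod 13 = 8.

x ≡ 1139 (mod 7280).


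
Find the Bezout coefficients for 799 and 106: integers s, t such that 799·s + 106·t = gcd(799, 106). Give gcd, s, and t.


Euclidean algorithm on (799, 106) — divide until remainder is 0:
  799 = 7 · 106 + 57
  106 = 1 · 57 + 49
  57 = 1 · 49 + 8
  49 = 6 · 8 + 1
  8 = 8 · 1 + 0
gcd(799, 106) = 1.
Track Bezout coefficients alongside the remainders: start with r₀ = 799 = a·1 + b·0 (s = 1, t = 0) and r₁ = 106 = a·0 + b·1 (s = 0, t = 1); each new remainder r_{k+1} = r_{k-1} − q_k·r_k inherits s_{k+1} = s_{k-1} − q_k·s_k, t_{k+1} = t_{k-1} − q_k·t_k, so r_k = a·s_k + b·t_k at every step:
  q = 7: r = 57, s = 1 − 7·0 = 1, t = 0 − 7·1 = -7  (check: 799·1 + 106·(-7) = 57)
  q = 1: r = 49, s = 0 − 1·1 = -1, t = 1 − 1·(-7) = 8  (check: 799·(-1) + 106·8 = 49)
  q = 1: r = 8, s = 1 − 1·(-1) = 2, t = -7 − 1·8 = -15  (check: 799·2 + 106·(-15) = 8)
  q = 6: r = 1, s = -1 − 6·2 = -13, t = 8 − 6·(-15) = 98  (check: 799·(-13) + 106·98 = 1)
The row with r = 1 (the gcd) gives the Bezout coefficients s = -13, t = 98.
Result: 799 · (-13) + 106 · (98) = 1.

gcd(799, 106) = 1; s = -13, t = 98 (check: 799·(-13) + 106·98 = 1).


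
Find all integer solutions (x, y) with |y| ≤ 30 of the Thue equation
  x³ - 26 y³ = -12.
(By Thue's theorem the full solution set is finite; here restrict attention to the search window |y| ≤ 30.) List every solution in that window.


The equation is x³ - 26y³ = -12. For fixed y, x³ = 26·y³ − 12, so a solution requires the RHS to be a perfect cube.
Strategy: iterate y from -30 to 30, compute RHS = 26·y³ − 12, and check whether it is a (positive or negative) perfect cube.
Check small values of y:
  y = 0: RHS = -12 is not a perfect cube.
  y = 1: RHS = 14 is not a perfect cube.
  y = -1: RHS = -38 is not a perfect cube.
  y = 2: RHS = 196 is not a perfect cube.
  y = -2: RHS = -220 is not a perfect cube.
  y = 3: RHS = 690 is not a perfect cube.
  y = -3: RHS = -714 is not a perfect cube.
Continuing the search up to |y| = 30 finds no solutions either.
No (x, y) in the scanned range satisfies the equation.

No integer solutions with |y| ≤ 30.


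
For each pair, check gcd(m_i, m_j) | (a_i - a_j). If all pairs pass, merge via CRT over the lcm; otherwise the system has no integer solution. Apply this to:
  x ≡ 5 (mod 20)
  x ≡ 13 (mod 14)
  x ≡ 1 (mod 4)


Moduli 20, 14, 4 are not pairwise coprime, so CRT works modulo lcm(m_i) when all pairwise compatibility conditions hold.
Pairwise compatibility: gcd(m_i, m_j) must divide a_i - a_j for every pair.
Merge one congruence at a time:
  Start: x ≡ 5 (mod 20).
  Combine with x ≡ 13 (mod 14): gcd(20, 14) = 2; 13 - 5 = 8, which IS divisible by 2, so compatible.
    Write x = 5 + 20·t and substitute into x ≡ 13 (mod 14): 20·t ≡ 13 − 5 = 8 (mod 14).
    Divide the congruence (and modulus) by g = 2: 10·t ≡ 4 (mod 7).
    Reduce coefficients mod 7: 3·t ≡ 4 (mod 7).
    The inverse of 3 mod 7 is 5 (since 3·5 = 15 = 2·7 + 1), so t ≡ 5·4 = 20 ≡ 6 (mod 7).
    Then x = 5 + 20·6 = 125, valid modulo lcm(20, 14) = 140: x ≡ 125 (mod 140).
  Combine with x ≡ 1 (mod 4): gcd(140, 4) = 4; 1 - 125 = -124, which IS divisible by 4, so compatible.
    Write x = 125 + 140·t and substitute into x ≡ 1 (mod 4): 140·t ≡ 1 − 125 = -124 (mod 4).
    Divide the congruence (and modulus) by g = 4: 35·t ≡ -31 (mod 1).
    Modulo 1 every t works; take t = 0.
    Then x = 125 + 140·0 = 125, valid modulo lcm(140, 4) = 140: x ≡ 125 (mod 140).
Verify: 125 mod 20 = 5, 125 mod 14 = 13, 125 mod 4 = 1.

x ≡ 125 (mod 140).


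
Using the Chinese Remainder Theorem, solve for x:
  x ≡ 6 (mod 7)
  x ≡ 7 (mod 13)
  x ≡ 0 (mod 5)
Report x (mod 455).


Moduli 7, 13, 5 are pairwise coprime; by CRT there is a unique solution modulo M = 7 · 13 · 5 = 455.
Solve pairwise, accumulating the modulus:
  Start with x ≡ 6 (mod 7).
  Combine with x ≡ 7 (mod 13): since gcd(7, 13) = 1, we get a unique residue mod 91.
    Write x = 6 + 7·t and substitute into x ≡ 7 (mod 13): 7·t ≡ 7 − 6 = 1 (mod 13).
    The inverse of 7 mod 13 is 2 (since 7·2 = 14 = 1·13 + 1), so t ≡ 2·1 = 2 ≡ 2 (mod 13).
    Then x = 6 + 7·2 = 20, valid modulo lcm(7, 13) = 91: x ≡ 20 (mod 91).
  Combine with x ≡ 0 (mod 5): since gcd(91, 5) = 1, we get a unique residue mod 455.
    Write x = 20 + 91·t and substitute into x ≡ 0 (mod 5): 91·t ≡ 0 − 20 = -20 (mod 5).
    Reduce coefficients mod 5: 1·t ≡ 0 (mod 5).
    So t ≡ 0 (mod 5).
    Then x = 20 + 91·0 = 20, valid modulo lcm(91, 5) = 455: x ≡ 20 (mod 455).
Verify: 20 mod 7 = 6 ✓, 20 mod 13 = 7 ✓, 20 mod 5 = 0 ✓.

x ≡ 20 (mod 455).


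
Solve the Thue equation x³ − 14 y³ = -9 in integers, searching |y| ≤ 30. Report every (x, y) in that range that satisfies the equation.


The equation is x³ - 14y³ = -9. For fixed y, x³ = 14·y³ − 9, so a solution requires the RHS to be a perfect cube.
Strategy: iterate y from -30 to 30, compute RHS = 14·y³ − 9, and check whether it is a (positive or negative) perfect cube.
Check small values of y:
  y = 0: RHS = -9 is not a perfect cube.
  y = 1: RHS = 5 is not a perfect cube.
  y = -1: RHS = -23 is not a perfect cube.
  y = 2: RHS = 103 is not a perfect cube.
  y = -2: RHS = -121 is not a perfect cube.
  y = 3: RHS = 369 is not a perfect cube.
  y = -3: RHS = -387 is not a perfect cube.
Continuing the search up to |y| = 30 finds no solutions either.
No (x, y) in the scanned range satisfies the equation.

No integer solutions with |y| ≤ 30.


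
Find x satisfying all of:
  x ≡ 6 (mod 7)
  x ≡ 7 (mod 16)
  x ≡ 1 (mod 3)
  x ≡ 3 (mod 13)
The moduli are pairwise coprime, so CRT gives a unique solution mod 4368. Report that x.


Product of moduli M = 7 · 16 · 3 · 13 = 4368.
Merge one congruence at a time:
  Start: x ≡ 6 (mod 7).
  Combine with x ≡ 7 (mod 16); new modulus lcm = 112.
    Write x = 6 + 7·t and substitute into x ≡ 7 (mod 16): 7·t ≡ 7 − 6 = 1 (mod 16).
    The inverse of 7 mod 16 is 7 (since 7·7 = 49 = 3·16 + 1), so t ≡ 7·1 = 7 ≡ 7 (mod 16).
    Then x = 6 + 7·7 = 55, valid modulo lcm(7, 16) = 112: x ≡ 55 (mod 112).
  Combine with x ≡ 1 (mod 3); new modulus lcm = 336.
    Write x = 55 + 112·t and substitute into x ≡ 1 (mod 3): 112·t ≡ 1 − 55 = -54 (mod 3).
    Reduce coefficients mod 3: 1·t ≡ 0 (mod 3).
    So t ≡ 0 (mod 3).
    Then x = 55 + 112·0 = 55, valid modulo lcm(112, 3) = 336: x ≡ 55 (mod 336).
  Combine with x ≡ 3 (mod 13); new modulus lcm = 4368.
    Write x = 55 + 336·t and substitute into x ≡ 3 (mod 13): 336·t ≡ 3 − 55 = -52 (mod 13).
    Reduce coefficients mod 13: 11·t ≡ 0 (mod 13).
    The inverse of 11 mod 13 is 6 (since 11·6 = 66 = 5·13 + 1), so t ≡ 6·0 = 0 ≡ 0 (mod 13).
    Then x = 55 + 336·0 = 55, valid modulo lcm(336, 13) = 4368: x ≡ 55 (mod 4368).
Verify against each original: 55 mod 7 = 6, 55 mod 16 = 7, 55 mod 3 = 1, 55 mod 13 = 3.

x ≡ 55 (mod 4368).


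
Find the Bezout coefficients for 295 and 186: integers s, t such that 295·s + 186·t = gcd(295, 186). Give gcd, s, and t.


Euclidean algorithm on (295, 186) — divide until remainder is 0:
  295 = 1 · 186 + 109
  186 = 1 · 109 + 77
  109 = 1 · 77 + 32
  77 = 2 · 32 + 13
  32 = 2 · 13 + 6
  13 = 2 · 6 + 1
  6 = 6 · 1 + 0
gcd(295, 186) = 1.
Track Bezout coefficients alongside the remainders: start with r₀ = 295 = a·1 + b·0 (s = 1, t = 0) and r₁ = 186 = a·0 + b·1 (s = 0, t = 1); each new remainder r_{k+1} = r_{k-1} − q_k·r_k inherits s_{k+1} = s_{k-1} − q_k·s_k, t_{k+1} = t_{k-1} − q_k·t_k, so r_k = a·s_k + b·t_k at every step:
  q = 1: r = 109, s = 1 − 1·0 = 1, t = 0 − 1·1 = -1  (check: 295·1 + 186·(-1) = 109)
  q = 1: r = 77, s = 0 − 1·1 = -1, t = 1 − 1·(-1) = 2  (check: 295·(-1) + 186·2 = 77)
  q = 1: r = 32, s = 1 − 1·(-1) = 2, t = -1 − 1·2 = -3  (check: 295·2 + 186·(-3) = 32)
  q = 2: r = 13, s = -1 − 2·2 = -5, t = 2 − 2·(-3) = 8  (check: 295·(-5) + 186·8 = 13)
  q = 2: r = 6, s = 2 − 2·(-5) = 12, t = -3 − 2·8 = -19  (check: 295·12 + 186·(-19) = 6)
  q = 2: r = 1, s = -5 − 2·12 = -29, t = 8 − 2·(-19) = 46  (check: 295·(-29) + 186·46 = 1)
The row with r = 1 (the gcd) gives the Bezout coefficients s = -29, t = 46.
Result: 295 · (-29) + 186 · (46) = 1.

gcd(295, 186) = 1; s = -29, t = 46 (check: 295·(-29) + 186·46 = 1).


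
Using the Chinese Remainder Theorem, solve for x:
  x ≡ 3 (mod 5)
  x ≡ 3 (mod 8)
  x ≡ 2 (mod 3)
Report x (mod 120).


Moduli 5, 8, 3 are pairwise coprime; by CRT there is a unique solution modulo M = 5 · 8 · 3 = 120.
Solve pairwise, accumulating the modulus:
  Start with x ≡ 3 (mod 5).
  Combine with x ≡ 3 (mod 8): since gcd(5, 8) = 1, we get a unique residue mod 40.
    Write x = 3 + 5·t and substitute into x ≡ 3 (mod 8): 5·t ≡ 3 − 3 = 0 (mod 8).
    The inverse of 5 mod 8 is 5 (since 5·5 = 25 = 3·8 + 1), so t ≡ 5·0 = 0 ≡ 0 (mod 8).
    Then x = 3 + 5·0 = 3, valid modulo lcm(5, 8) = 40: x ≡ 3 (mod 40).
  Combine with x ≡ 2 (mod 3): since gcd(40, 3) = 1, we get a unique residue mod 120.
    Write x = 3 + 40·t and substitute into x ≡ 2 (mod 3): 40·t ≡ 2 − 3 = -1 (mod 3).
    Reduce coefficients mod 3: 1·t ≡ 2 (mod 3).
    So t ≡ 2 (mod 3).
    Then x = 3 + 40·2 = 83, valid modulo lcm(40, 3) = 120: x ≡ 83 (mod 120).
Verify: 83 mod 5 = 3 ✓, 83 mod 8 = 3 ✓, 83 mod 3 = 2 ✓.

x ≡ 83 (mod 120).


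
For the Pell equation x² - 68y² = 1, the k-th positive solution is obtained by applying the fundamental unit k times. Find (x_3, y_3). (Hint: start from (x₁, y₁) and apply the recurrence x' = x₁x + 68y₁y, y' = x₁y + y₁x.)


Step 1: Find the fundamental solution (x₁, y₁) of x² - 68y² = 1.
  Expand √68 as a continued fraction. a₀ = ⌊√68⌋ = 8; iterate m_{k+1} = d_k·a_k − m_k, d_{k+1} = (68 − m_{k+1}²)/d_k, a_{k+1} = ⌊(a₀ + m_{k+1})/d_{k+1}⌋ (starting m₀ = 0, d₀ = 1), with convergents p_k = a_k·p_{k-1} + p_{k-2}, q_k = a_k·q_{k-1} + q_{k-2} (p₋₁ = 1, q₋₁ = 0):
  k = 0: a₀ = 8; p₀/q₀ = 8/1; p₀² − 68·q₀² = 64 − 68 = -4.
  k = 1: m = 8, d = 4, a = ⌊(8 + 8)/4⌋ = 4; p/q = (4·8 + 1)/(4·1 + 0) = 33/4; p² − 68·q² = 1089 − 1088 = 1.
  The first convergent with p² − 68·q² = 1 gives the fundamental solution (x₁, y₁) = (33, 4).
Step 2: Apply the recurrence (x_{n+1}, y_{n+1}) = (x₁x_n + 68y₁y_n, x₁y_n + y₁x_n) repeatedly.
  From (x_1, y_1) = (33, 4): x_2 = 33·33 + 68·4·4 = 2177; y_2 = 33·4 + 4·33 = 264.
  From (x_2, y_2) = (2177, 264): x_3 = 33·2177 + 68·4·264 = 143649; y_3 = 33·264 + 4·2177 = 17420.
Step 3: Verify x_3² - 68·y_3² = 20635035201 - 20635035200 = 1 (should be 1). ✓

(x_1, y_1) = (33, 4); (x_3, y_3) = (143649, 17420).


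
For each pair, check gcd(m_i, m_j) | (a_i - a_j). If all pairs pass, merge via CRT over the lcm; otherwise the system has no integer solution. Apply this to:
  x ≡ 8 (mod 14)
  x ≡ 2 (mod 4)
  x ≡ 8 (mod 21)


Moduli 14, 4, 21 are not pairwise coprime, so CRT works modulo lcm(m_i) when all pairwise compatibility conditions hold.
Pairwise compatibility: gcd(m_i, m_j) must divide a_i - a_j for every pair.
Merge one congruence at a time:
  Start: x ≡ 8 (mod 14).
  Combine with x ≡ 2 (mod 4): gcd(14, 4) = 2; 2 - 8 = -6, which IS divisible by 2, so compatible.
    Write x = 8 + 14·t and substitute into x ≡ 2 (mod 4): 14·t ≡ 2 − 8 = -6 (mod 4).
    Divide the congruence (and modulus) by g = 2: 7·t ≡ -3 (mod 2).
    Reduce coefficients mod 2: 1·t ≡ 1 (mod 2).
    So t ≡ 1 (mod 2).
    Then x = 8 + 14·1 = 22, valid modulo lcm(14, 4) = 28: x ≡ 22 (mod 28).
  Combine with x ≡ 8 (mod 21): gcd(28, 21) = 7; 8 - 22 = -14, which IS divisible by 7, so compatible.
    Write x = 22 + 28·t and substitute into x ≡ 8 (mod 21): 28·t ≡ 8 − 22 = -14 (mod 21).
    Divide the congruence (and modulus) by g = 7: 4·t ≡ -2 (mod 3).
    Reduce coefficients mod 3: 1·t ≡ 1 (mod 3).
    So t ≡ 1 (mod 3).
    Then x = 22 + 28·1 = 50, valid modulo lcm(28, 21) = 84: x ≡ 50 (mod 84).
Verify: 50 mod 14 = 8, 50 mod 4 = 2, 50 mod 21 = 8.

x ≡ 50 (mod 84).
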